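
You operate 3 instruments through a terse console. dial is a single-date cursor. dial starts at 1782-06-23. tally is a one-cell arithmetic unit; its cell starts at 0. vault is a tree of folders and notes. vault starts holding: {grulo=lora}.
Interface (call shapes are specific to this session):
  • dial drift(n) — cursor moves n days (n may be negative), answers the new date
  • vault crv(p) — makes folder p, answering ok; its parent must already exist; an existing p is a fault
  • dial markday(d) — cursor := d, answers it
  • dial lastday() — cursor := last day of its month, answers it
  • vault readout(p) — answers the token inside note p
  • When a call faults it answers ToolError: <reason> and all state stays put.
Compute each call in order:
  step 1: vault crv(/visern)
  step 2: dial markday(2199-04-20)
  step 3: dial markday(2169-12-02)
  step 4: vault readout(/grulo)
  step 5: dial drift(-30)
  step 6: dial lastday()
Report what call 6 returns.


Next I call vault crv passing p→/visern, — result: ok.
Invoking dial markday passing d→2199-04-20, — result: 2199-04-20.
Then dial markday passing d→2169-12-02, and see 2169-12-02.
Now I run vault readout passing p→/grulo, giving lora.
I run dial drift passing n→-30, → 2169-11-02.
Calling dial lastday(), — result: 2169-11-30.

Answer: 2169-11-30


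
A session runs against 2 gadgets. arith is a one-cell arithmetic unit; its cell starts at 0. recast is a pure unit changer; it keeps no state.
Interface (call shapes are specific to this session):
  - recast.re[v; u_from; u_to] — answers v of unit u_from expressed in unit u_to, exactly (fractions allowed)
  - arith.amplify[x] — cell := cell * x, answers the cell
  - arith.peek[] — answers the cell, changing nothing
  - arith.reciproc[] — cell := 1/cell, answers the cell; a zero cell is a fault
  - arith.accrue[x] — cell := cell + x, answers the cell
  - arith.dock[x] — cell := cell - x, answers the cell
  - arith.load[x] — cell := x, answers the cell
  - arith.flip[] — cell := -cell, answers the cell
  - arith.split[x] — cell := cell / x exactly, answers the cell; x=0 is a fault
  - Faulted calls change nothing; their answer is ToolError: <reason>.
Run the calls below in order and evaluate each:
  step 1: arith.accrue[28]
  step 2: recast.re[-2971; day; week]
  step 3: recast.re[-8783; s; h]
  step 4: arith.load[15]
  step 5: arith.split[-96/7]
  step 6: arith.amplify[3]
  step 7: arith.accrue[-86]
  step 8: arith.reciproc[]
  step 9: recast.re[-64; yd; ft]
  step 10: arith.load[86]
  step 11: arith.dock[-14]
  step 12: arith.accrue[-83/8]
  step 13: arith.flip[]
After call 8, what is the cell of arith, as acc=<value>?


-> arith.accrue(x=28)
<- 28
-> recast.re(v=-2971, u_from=day, u_to=week)
<- -2971/7
-> recast.re(v=-8783, u_from=s, u_to=h)
<- -8783/3600
-> arith.load(x=15)
<- 15
-> arith.split(x=-96/7)
<- -35/32
-> arith.amplify(x=3)
<- -105/32
-> arith.accrue(x=-86)
<- -2857/32
-> arith.reciproc()
<- -32/2857
-> recast.re(v=-64, u_from=yd, u_to=ft)
<- -192
-> arith.load(x=86)
<- 86
-> arith.dock(x=-14)
<- 100
-> arith.accrue(x=-83/8)
<- 717/8
-> arith.flip()
<- -717/8

Answer: acc=-32/2857


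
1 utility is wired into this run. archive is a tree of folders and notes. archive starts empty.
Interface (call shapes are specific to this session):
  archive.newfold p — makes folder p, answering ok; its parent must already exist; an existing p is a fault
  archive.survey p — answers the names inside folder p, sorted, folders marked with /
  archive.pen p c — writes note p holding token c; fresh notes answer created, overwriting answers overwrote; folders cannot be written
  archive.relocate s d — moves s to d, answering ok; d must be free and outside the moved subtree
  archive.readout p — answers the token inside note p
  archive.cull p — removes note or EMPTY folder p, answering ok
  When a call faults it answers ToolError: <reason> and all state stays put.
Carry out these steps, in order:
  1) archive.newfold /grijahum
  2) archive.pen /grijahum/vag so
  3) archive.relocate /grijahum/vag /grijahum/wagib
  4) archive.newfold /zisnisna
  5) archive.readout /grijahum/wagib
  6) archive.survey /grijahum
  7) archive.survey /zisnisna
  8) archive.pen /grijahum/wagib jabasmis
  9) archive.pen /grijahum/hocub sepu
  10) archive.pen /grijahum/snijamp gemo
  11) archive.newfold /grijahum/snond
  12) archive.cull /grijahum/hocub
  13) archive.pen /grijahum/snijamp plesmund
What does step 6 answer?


Answer: [wagib]

Derivation:
;; 1. archive.newfold(/grijahum) => ok
;; 2. archive.pen(/grijahum/vag, so) => created
;; 3. archive.relocate(/grijahum/vag, /grijahum/wagib) => ok
;; 4. archive.newfold(/zisnisna) => ok
;; 5. archive.readout(/grijahum/wagib) => so
;; 6. archive.survey(/grijahum) => [wagib]
;; 7. archive.survey(/zisnisna) => []
;; 8. archive.pen(/grijahum/wagib, jabasmis) => overwrote
;; 9. archive.pen(/grijahum/hocub, sepu) => created
;; 10. archive.pen(/grijahum/snijamp, gemo) => created
;; 11. archive.newfold(/grijahum/snond) => ok
;; 12. archive.cull(/grijahum/hocub) => ok
;; 13. archive.pen(/grijahum/snijamp, plesmund) => overwrote


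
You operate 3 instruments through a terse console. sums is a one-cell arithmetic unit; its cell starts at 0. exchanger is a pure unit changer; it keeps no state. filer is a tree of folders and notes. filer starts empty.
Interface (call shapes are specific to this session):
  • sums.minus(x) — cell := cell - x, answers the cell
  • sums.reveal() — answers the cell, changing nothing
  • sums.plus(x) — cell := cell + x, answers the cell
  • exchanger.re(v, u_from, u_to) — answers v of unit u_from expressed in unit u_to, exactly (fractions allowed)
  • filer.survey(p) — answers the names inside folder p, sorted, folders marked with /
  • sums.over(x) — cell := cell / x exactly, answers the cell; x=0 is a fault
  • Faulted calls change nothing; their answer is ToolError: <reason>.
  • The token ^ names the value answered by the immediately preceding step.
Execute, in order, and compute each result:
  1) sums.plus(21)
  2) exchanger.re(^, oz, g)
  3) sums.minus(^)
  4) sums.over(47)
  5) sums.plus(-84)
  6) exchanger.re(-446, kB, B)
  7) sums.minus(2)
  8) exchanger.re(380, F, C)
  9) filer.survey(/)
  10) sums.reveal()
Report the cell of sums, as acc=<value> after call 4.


CALL sums.plus[x: 21]
RET  21
CALL exchanger.re[v: ^; u_from: oz; u_to: g]
RET  952543977/1600000
CALL sums.minus[x: ^]
RET  -918943977/1600000
CALL sums.over[x: 47]
RET  -918943977/75200000
CALL sums.plus[x: -84]
RET  -7235743977/75200000
CALL exchanger.re[v: -446; u_from: kB; u_to: B]
RET  -446000
CALL sums.minus[x: 2]
RET  -7386143977/75200000
CALL exchanger.re[v: 380; u_from: F; u_to: C]
RET  580/3
CALL filer.survey[p: /]
RET  []
CALL sums.reveal[]
RET  -7386143977/75200000

Answer: acc=-918943977/75200000


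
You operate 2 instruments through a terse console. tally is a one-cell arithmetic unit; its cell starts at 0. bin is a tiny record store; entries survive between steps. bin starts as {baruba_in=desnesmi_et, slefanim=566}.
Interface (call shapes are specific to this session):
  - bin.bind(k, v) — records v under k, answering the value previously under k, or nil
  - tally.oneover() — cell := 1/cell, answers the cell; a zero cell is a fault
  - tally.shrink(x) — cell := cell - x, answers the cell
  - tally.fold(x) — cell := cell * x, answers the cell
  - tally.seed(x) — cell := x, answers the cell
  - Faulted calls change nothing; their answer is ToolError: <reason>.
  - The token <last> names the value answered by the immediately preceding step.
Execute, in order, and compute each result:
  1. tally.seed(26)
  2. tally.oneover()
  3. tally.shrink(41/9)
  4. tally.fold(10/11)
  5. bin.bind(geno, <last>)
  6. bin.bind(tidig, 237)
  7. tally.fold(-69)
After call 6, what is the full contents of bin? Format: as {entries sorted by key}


Do: seed[x='26']
See: 26
Do: oneover[]
See: 1/26
Do: shrink[x='41/9']
See: -1057/234
Do: fold[x='10/11']
See: -5285/1287
Do: bind[k='geno'; v='<last>']
See: nil
Do: bind[k='tidig'; v='237']
See: nil
Do: fold[x='-69']
See: 121555/429

Answer: {baruba_in=desnesmi_et, geno=-5285/1287, slefanim=566, tidig=237}


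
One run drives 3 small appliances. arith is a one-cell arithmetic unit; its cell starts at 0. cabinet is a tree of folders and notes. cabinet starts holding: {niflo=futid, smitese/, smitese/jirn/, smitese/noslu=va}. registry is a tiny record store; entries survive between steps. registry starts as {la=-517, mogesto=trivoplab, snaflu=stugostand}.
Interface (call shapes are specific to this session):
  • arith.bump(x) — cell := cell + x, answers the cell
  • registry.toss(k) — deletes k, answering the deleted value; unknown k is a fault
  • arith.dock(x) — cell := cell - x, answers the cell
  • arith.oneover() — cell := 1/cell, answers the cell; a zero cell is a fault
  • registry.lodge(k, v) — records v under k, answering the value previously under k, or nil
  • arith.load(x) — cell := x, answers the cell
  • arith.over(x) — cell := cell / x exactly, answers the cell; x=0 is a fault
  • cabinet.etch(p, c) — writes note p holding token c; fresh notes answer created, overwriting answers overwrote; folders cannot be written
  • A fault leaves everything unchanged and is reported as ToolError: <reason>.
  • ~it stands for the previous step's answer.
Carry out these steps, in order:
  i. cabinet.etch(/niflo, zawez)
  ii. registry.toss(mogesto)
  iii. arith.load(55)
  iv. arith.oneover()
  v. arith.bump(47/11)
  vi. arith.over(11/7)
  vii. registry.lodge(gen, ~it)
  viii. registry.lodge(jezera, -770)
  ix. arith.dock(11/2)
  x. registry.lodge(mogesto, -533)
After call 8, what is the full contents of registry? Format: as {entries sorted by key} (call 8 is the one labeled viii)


I invoke etch passing p→/niflo, c→zawez: overwrote.
I use toss passing k→mogesto, and see trivoplab.
I invoke load passing x→55, and observe 55.
I try oneover, → 1/55.
Next I call bump passing x→47/11, which returns 236/55.
Next I call over passing x→11/7, — result: 1652/605.
Next I call lodge passing k→gen, v→~it, giving nil.
Then lodge passing k→jezera, v→-770, yielding nil.
Calling dock passing x→11/2, → -3351/1210.
Using lodge passing k→mogesto, v→-533, — result: nil.

Answer: {gen=1652/605, jezera=-770, la=-517, snaflu=stugostand}


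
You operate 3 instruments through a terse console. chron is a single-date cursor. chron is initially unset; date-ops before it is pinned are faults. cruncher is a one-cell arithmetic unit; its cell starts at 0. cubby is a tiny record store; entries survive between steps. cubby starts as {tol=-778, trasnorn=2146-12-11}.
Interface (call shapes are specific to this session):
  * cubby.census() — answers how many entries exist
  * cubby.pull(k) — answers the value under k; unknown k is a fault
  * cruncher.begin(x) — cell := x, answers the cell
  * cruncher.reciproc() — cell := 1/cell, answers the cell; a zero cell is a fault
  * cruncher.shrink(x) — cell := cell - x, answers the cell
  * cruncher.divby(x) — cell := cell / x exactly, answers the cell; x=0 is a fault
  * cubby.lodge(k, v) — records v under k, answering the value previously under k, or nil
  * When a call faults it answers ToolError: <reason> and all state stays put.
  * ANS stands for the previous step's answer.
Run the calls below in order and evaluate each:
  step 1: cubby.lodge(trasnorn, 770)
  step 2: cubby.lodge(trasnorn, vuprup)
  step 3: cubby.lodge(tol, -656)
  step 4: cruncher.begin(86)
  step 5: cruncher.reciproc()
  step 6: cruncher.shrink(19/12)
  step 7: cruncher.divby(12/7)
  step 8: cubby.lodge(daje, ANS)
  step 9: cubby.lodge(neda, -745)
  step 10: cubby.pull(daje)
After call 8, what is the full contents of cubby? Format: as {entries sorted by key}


Act: lodge[k=trasnorn; v=770]
Obs: 2146-12-11
Act: lodge[k=trasnorn; v=vuprup]
Obs: 770
Act: lodge[k=tol; v=-656]
Obs: -778
Act: begin[x=86]
Obs: 86
Act: reciproc[]
Obs: 1/86
Act: shrink[x=19/12]
Obs: -811/516
Act: divby[x=12/7]
Obs: -5677/6192
Act: lodge[k=daje; v=ANS]
Obs: nil
Act: lodge[k=neda; v=-745]
Obs: nil
Act: pull[k=daje]
Obs: -5677/6192

Answer: {daje=-5677/6192, tol=-656, trasnorn=vuprup}


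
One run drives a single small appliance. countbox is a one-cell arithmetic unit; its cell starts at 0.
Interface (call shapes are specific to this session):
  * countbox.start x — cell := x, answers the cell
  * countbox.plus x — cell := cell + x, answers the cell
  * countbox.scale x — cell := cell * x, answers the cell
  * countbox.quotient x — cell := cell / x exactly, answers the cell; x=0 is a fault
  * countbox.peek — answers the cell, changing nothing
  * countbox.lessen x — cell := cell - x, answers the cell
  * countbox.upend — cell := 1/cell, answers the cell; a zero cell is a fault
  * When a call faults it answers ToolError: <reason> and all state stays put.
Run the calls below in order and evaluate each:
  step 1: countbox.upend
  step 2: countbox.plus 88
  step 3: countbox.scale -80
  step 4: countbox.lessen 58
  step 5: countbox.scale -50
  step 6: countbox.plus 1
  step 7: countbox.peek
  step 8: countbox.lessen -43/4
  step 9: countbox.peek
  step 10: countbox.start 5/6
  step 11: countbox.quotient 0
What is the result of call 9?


Answer: 1419647/4

Derivation:
·→ upend()
·← ToolError: reciprocal of zero
·→ plus(x=88)
·← 88
·→ scale(x=-80)
·← -7040
·→ lessen(x=58)
·← -7098
·→ scale(x=-50)
·← 354900
·→ plus(x=1)
·← 354901
·→ peek()
·← 354901
·→ lessen(x=-43/4)
·← 1419647/4
·→ peek()
·← 1419647/4
·→ start(x=5/6)
·← 5/6
·→ quotient(x=0)
·← ToolError: division by zero


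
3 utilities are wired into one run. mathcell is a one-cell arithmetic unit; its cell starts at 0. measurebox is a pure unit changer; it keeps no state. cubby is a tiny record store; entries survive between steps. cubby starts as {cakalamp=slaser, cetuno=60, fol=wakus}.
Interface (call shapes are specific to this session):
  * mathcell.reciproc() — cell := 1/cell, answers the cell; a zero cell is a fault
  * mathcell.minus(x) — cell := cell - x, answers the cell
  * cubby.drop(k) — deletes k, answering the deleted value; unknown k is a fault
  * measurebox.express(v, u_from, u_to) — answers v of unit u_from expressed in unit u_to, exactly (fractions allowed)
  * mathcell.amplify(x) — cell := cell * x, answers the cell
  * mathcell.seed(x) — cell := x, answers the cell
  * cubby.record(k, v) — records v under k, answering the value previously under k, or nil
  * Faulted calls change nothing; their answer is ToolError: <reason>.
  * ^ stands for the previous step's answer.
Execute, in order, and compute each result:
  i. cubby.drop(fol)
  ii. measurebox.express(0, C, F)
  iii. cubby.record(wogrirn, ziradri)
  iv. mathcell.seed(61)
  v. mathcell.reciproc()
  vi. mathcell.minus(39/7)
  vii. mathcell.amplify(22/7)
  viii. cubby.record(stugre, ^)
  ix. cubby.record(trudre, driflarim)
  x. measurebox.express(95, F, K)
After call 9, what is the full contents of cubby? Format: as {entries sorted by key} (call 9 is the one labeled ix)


Answer: {cakalamp=slaser, cetuno=60, stugre=-52184/2989, trudre=driflarim, wogrirn=ziradri}

Derivation:
-> cubby.drop(k=fol)
<- wakus
-> measurebox.express(v=0, u_from=C, u_to=F)
<- 32
-> cubby.record(k=wogrirn, v=ziradri)
<- nil
-> mathcell.seed(x=61)
<- 61
-> mathcell.reciproc()
<- 1/61
-> mathcell.minus(x=39/7)
<- -2372/427
-> mathcell.amplify(x=22/7)
<- -52184/2989
-> cubby.record(k=stugre, v=^)
<- nil
-> cubby.record(k=trudre, v=driflarim)
<- nil
-> measurebox.express(v=95, u_from=F, u_to=K)
<- 6163/20


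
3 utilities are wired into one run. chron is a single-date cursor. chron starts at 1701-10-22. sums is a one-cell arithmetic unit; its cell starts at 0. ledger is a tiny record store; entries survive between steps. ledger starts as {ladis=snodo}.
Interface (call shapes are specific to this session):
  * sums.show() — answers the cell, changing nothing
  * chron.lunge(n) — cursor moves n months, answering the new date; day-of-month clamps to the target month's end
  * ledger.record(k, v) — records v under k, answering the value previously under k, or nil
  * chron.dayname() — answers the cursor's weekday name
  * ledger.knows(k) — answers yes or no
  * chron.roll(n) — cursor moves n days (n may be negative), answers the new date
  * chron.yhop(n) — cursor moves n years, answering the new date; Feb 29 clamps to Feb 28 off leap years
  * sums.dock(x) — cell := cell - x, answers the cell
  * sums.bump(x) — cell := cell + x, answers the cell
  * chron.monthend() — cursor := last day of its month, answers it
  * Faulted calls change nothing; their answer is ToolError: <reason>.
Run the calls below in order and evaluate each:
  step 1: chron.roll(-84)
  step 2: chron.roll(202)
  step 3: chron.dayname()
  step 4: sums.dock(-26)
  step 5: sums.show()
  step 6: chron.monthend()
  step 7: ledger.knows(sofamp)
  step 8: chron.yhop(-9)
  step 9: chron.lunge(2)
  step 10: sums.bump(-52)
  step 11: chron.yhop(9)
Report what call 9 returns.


Step: chron.roll[n: -84]
Result: 1701-07-30
Step: chron.roll[n: 202]
Result: 1702-02-17
Step: chron.dayname[]
Result: Friday
Step: sums.dock[x: -26]
Result: 26
Step: sums.show[]
Result: 26
Step: chron.monthend[]
Result: 1702-02-28
Step: ledger.knows[k: sofamp]
Result: no
Step: chron.yhop[n: -9]
Result: 1693-02-28
Step: chron.lunge[n: 2]
Result: 1693-04-28
Step: sums.bump[x: -52]
Result: -26
Step: chron.yhop[n: 9]
Result: 1702-04-28

Answer: 1693-04-28


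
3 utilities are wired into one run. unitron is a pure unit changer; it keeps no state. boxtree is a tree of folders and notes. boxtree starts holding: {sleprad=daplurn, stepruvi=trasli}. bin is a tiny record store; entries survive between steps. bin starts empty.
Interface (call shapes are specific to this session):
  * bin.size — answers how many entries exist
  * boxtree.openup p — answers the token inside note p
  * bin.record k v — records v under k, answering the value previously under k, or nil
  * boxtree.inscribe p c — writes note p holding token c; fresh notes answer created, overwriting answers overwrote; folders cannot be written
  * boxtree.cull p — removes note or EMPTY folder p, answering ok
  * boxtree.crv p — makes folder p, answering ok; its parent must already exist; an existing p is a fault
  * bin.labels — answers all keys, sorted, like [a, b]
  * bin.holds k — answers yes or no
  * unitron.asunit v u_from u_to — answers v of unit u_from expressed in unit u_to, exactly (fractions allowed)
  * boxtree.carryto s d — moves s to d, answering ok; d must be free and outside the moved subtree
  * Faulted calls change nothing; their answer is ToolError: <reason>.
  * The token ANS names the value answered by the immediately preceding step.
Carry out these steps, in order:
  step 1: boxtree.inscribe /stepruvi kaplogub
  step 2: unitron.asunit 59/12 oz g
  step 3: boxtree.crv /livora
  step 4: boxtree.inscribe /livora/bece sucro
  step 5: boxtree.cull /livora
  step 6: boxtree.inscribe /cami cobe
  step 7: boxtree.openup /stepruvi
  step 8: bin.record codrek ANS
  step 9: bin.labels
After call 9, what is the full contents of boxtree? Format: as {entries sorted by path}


Then boxtree.inscribe(/stepruvi, kaplogub), → overwrote.
Invoking unitron.asunit(59/12, oz, g), → 2676194983/19200000.
Invoking boxtree.crv(/livora), and see ok.
Calling boxtree.inscribe(/livora/bece, sucro), yielding created.
Then boxtree.cull(/livora), yielding ToolError: not empty.
Invoking boxtree.inscribe(/cami, cobe), and see created.
I invoke boxtree.openup(/stepruvi): kaplogub.
Next I call bin.record(codrek, ANS), giving nil.
I try bin.labels, and observe [codrek].

Answer: {cami=cobe, livora/, livora/bece=sucro, sleprad=daplurn, stepruvi=kaplogub}


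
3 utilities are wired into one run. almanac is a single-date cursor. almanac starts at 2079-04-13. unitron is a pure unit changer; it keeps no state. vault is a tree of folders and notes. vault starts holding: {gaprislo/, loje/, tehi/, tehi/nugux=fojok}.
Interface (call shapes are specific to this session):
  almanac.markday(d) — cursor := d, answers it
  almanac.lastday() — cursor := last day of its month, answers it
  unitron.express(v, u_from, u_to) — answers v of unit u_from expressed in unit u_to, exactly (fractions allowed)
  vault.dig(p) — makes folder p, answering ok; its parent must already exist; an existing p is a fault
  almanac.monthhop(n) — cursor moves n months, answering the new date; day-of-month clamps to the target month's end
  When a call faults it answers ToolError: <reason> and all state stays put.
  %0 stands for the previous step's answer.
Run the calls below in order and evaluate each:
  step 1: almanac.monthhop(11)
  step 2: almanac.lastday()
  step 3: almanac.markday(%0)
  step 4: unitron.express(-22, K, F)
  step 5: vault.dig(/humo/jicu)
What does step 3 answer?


! 1. almanac.monthhop(n→11) ~> 2080-03-13
! 2. almanac.lastday() ~> 2080-03-31
! 3. almanac.markday(d→%0) ~> 2080-03-31
! 4. unitron.express(v→-22, u_from→K, u_to→F) ~> -49927/100
! 5. vault.dig(p→/humo/jicu) ~> ToolError: no parent

Answer: 2080-03-31


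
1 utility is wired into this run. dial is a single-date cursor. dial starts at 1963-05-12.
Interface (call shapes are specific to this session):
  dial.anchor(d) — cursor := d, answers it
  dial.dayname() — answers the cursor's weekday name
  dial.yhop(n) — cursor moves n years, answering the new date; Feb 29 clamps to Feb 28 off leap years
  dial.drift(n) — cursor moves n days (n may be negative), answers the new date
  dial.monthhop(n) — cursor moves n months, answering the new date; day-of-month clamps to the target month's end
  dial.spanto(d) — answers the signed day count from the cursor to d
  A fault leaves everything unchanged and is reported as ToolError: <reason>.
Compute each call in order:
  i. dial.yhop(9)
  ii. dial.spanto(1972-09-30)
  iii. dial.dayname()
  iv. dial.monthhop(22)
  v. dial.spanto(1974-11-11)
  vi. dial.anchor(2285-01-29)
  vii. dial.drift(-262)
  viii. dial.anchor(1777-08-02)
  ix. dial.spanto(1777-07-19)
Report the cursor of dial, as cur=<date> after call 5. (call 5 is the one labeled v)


Answer: cur=1974-03-12

Derivation:
% yhop n=9
[out] 1972-05-12
% spanto d=1972-09-30
[out] 141
% dayname
[out] Friday
% monthhop n=22
[out] 1974-03-12
% spanto d=1974-11-11
[out] 244
% anchor d=2285-01-29
[out] 2285-01-29
% drift n=-262
[out] 2284-05-12
% anchor d=1777-08-02
[out] 1777-08-02
% spanto d=1777-07-19
[out] -14


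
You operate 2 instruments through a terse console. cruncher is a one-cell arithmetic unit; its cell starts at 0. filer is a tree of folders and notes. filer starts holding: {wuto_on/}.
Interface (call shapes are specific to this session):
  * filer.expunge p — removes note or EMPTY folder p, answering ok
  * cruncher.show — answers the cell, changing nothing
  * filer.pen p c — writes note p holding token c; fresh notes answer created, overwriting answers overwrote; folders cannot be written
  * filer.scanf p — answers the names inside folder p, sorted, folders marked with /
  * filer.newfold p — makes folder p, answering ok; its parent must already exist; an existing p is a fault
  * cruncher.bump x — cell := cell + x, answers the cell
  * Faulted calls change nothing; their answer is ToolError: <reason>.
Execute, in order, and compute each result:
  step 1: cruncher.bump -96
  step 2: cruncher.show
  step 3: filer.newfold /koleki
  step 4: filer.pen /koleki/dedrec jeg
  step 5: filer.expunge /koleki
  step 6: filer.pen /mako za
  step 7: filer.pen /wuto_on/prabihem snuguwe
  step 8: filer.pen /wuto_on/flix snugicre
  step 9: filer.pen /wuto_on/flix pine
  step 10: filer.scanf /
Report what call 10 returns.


;; 1. cruncher.bump(x='-96') == -96
;; 2. cruncher.show() == -96
;; 3. filer.newfold(p='/koleki') == ok
;; 4. filer.pen(p='/koleki/dedrec', c='jeg') == created
;; 5. filer.expunge(p='/koleki') == ToolError: not empty
;; 6. filer.pen(p='/mako', c='za') == created
;; 7. filer.pen(p='/wuto_on/prabihem', c='snuguwe') == created
;; 8. filer.pen(p='/wuto_on/flix', c='snugicre') == created
;; 9. filer.pen(p='/wuto_on/flix', c='pine') == overwrote
;; 10. filer.scanf(p='/') == [koleki/, mako, wuto_on/]

Answer: [koleki/, mako, wuto_on/]


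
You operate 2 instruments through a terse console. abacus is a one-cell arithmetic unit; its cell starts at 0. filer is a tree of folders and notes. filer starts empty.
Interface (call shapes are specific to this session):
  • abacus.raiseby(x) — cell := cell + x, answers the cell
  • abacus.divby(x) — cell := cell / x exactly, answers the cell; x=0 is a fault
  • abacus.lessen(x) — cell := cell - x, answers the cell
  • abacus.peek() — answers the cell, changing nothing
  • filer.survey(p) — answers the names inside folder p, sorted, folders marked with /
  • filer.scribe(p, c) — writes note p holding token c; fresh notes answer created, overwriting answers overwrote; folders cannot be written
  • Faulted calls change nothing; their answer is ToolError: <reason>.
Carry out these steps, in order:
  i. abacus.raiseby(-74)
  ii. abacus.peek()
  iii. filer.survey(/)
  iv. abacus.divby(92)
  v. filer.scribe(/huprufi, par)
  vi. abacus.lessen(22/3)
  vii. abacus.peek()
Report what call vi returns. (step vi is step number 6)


Answer: -1123/138

Derivation:
==> raiseby(x→-74)
<== -74
==> peek()
<== -74
==> survey(p→/)
<== []
==> divby(x→92)
<== -37/46
==> scribe(p→/huprufi, c→par)
<== created
==> lessen(x→22/3)
<== -1123/138
==> peek()
<== -1123/138


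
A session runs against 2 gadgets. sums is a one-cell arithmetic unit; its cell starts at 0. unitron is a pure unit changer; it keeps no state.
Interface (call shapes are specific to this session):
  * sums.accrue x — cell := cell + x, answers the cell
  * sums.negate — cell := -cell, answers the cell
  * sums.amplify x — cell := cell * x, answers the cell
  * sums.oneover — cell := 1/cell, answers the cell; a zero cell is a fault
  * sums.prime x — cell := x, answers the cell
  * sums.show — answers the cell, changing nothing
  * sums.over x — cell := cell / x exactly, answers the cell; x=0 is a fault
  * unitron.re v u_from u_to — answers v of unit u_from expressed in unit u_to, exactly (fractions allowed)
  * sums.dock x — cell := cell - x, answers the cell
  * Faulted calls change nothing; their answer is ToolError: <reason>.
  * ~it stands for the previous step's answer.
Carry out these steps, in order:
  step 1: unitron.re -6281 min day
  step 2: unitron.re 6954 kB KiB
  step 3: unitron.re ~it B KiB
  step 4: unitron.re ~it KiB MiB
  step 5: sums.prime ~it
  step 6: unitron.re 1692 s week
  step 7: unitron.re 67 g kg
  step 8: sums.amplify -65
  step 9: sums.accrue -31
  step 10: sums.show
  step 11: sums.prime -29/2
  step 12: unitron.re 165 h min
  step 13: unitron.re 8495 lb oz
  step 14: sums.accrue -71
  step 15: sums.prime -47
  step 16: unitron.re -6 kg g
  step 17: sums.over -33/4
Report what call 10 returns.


[in] unitron.re -6281 min day
= -6281/1440
[in] unitron.re 6954 kB KiB
= 434625/64
[in] unitron.re ~it B KiB
= 434625/65536
[in] unitron.re ~it KiB MiB
= 434625/67108864
[in] sums.prime ~it
= 434625/67108864
[in] unitron.re 1692 s week
= 47/16800
[in] unitron.re 67 g kg
= 67/1000
[in] sums.amplify -65
= -28250625/67108864
[in] sums.accrue -31
= -2108625409/67108864
[in] sums.show
= -2108625409/67108864
[in] sums.prime -29/2
= -29/2
[in] unitron.re 165 h min
= 9900
[in] unitron.re 8495 lb oz
= 135920
[in] sums.accrue -71
= -171/2
[in] sums.prime -47
= -47
[in] unitron.re -6 kg g
= -6000
[in] sums.over -33/4
= 188/33

Answer: -2108625409/67108864


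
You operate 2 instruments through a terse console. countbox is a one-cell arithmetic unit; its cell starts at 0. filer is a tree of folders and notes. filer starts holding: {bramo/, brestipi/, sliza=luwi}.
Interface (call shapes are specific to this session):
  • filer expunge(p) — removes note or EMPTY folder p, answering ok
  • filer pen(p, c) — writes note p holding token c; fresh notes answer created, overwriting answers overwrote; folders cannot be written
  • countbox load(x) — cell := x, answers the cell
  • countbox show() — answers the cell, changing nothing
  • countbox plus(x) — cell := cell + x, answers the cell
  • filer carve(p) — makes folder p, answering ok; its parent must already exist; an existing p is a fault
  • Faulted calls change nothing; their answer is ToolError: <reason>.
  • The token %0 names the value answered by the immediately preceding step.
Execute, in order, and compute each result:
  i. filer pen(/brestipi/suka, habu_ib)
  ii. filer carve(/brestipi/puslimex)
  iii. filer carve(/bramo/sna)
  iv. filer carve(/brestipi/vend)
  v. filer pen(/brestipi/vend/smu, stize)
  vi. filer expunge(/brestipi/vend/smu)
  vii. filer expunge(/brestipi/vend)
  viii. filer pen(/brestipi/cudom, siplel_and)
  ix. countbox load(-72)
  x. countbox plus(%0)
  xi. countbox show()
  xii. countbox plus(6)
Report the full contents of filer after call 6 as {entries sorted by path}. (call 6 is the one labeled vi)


I use filer pen(p=/brestipi/suka, c=habu_ib), which returns created.
I try filer carve(p=/brestipi/puslimex), → ok.
I invoke filer carve(p=/bramo/sna): ok.
I use filer carve(p=/brestipi/vend), → ok.
Now I run filer pen(p=/brestipi/vend/smu, c=stize), which returns created.
Then filer expunge(p=/brestipi/vend/smu), and see ok.
Using filer expunge(p=/brestipi/vend), and get ok.
Invoking filer pen(p=/brestipi/cudom, c=siplel_and), — result: created.
Invoking countbox load(x=-72), — result: -72.
I invoke countbox plus(x=%0), giving -144.
Then countbox show: -144.
Now I run countbox plus(x=6), yielding -138.

Answer: {bramo/, bramo/sna/, brestipi/, brestipi/puslimex/, brestipi/suka=habu_ib, brestipi/vend/, sliza=luwi}


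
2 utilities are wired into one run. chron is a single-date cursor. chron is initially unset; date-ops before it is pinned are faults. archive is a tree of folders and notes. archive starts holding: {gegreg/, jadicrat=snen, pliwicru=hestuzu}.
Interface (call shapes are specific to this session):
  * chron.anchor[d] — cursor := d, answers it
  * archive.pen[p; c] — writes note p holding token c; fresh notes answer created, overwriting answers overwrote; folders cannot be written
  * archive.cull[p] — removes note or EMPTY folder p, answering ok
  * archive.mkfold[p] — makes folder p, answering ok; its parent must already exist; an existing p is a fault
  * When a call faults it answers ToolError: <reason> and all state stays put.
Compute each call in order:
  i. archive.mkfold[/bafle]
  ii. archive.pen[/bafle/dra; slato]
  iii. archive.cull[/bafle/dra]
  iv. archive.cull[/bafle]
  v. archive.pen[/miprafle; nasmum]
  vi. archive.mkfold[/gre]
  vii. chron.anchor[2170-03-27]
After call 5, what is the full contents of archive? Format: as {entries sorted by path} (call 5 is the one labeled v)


Answer: {gegreg/, jadicrat=snen, miprafle=nasmum, pliwicru=hestuzu}

Derivation:
-- 1. archive.mkfold(p: /bafle) ~> ok
-- 2. archive.pen(p: /bafle/dra, c: slato) ~> created
-- 3. archive.cull(p: /bafle/dra) ~> ok
-- 4. archive.cull(p: /bafle) ~> ok
-- 5. archive.pen(p: /miprafle, c: nasmum) ~> created
-- 6. archive.mkfold(p: /gre) ~> ok
-- 7. chron.anchor(d: 2170-03-27) ~> 2170-03-27


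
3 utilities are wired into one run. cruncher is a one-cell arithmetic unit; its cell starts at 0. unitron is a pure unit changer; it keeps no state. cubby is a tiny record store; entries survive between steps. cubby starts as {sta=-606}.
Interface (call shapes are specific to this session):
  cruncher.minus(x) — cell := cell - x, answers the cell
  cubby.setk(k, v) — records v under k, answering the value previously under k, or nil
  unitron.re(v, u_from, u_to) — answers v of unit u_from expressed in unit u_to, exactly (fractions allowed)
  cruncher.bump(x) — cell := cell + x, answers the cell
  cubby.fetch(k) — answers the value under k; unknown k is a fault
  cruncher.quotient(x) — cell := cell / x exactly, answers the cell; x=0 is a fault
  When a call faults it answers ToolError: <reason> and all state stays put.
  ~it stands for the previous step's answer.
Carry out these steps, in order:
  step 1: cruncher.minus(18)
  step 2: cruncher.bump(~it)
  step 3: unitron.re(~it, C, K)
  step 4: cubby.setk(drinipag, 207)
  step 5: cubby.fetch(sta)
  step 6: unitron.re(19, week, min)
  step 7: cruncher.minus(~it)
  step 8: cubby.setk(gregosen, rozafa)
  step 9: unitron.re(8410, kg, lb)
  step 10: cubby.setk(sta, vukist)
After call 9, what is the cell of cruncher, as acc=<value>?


Answer: acc=-191556

Derivation:
Act: minus[x→18]
Obs: -18
Act: bump[x→~it]
Obs: -36
Act: re[v→~it; u_from→C; u_to→K]
Obs: 4743/20
Act: setk[k→drinipag; v→207]
Obs: nil
Act: fetch[k→sta]
Obs: -606
Act: re[v→19; u_from→week; u_to→min]
Obs: 191520
Act: minus[x→~it]
Obs: -191556
Act: setk[k→gregosen; v→rozafa]
Obs: nil
Act: re[v→8410; u_from→kg; u_to→lb]
Obs: 841000000000/45359237
Act: setk[k→sta; v→vukist]
Obs: -606


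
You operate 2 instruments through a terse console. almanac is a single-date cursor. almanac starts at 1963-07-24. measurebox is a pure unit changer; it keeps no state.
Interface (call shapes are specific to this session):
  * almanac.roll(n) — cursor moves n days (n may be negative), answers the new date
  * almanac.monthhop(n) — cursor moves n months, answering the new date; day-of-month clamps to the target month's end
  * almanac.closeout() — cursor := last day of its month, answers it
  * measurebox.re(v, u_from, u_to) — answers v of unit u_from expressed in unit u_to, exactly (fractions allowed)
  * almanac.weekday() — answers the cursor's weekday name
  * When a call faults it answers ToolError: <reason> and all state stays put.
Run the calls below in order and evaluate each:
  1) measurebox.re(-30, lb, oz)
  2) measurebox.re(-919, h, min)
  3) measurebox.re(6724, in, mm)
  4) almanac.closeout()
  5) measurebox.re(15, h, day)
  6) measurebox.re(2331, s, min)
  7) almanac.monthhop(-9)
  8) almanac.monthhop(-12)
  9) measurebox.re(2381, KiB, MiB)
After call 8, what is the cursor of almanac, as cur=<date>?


Step: measurebox.re[v=-30; u_from=lb; u_to=oz]
Result: -480
Step: measurebox.re[v=-919; u_from=h; u_to=min]
Result: -55140
Step: measurebox.re[v=6724; u_from=in; u_to=mm]
Result: 853948/5
Step: almanac.closeout[]
Result: 1963-07-31
Step: measurebox.re[v=15; u_from=h; u_to=day]
Result: 5/8
Step: measurebox.re[v=2331; u_from=s; u_to=min]
Result: 777/20
Step: almanac.monthhop[n=-9]
Result: 1962-10-31
Step: almanac.monthhop[n=-12]
Result: 1961-10-31
Step: measurebox.re[v=2381; u_from=KiB; u_to=MiB]
Result: 2381/1024

Answer: cur=1961-10-31


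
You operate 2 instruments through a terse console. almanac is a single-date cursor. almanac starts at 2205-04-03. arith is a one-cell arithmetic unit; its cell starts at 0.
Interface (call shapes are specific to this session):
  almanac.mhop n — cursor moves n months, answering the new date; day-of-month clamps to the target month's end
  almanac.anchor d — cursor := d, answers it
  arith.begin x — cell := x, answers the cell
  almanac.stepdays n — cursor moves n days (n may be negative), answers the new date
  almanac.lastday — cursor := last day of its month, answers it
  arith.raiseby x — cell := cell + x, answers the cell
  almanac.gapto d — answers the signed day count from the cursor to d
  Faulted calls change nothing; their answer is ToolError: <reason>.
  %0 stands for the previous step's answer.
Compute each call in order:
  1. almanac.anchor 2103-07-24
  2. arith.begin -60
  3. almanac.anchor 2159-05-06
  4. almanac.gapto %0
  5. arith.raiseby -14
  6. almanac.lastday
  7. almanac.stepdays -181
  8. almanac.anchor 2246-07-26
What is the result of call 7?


Answer: 2158-12-01

Derivation:
==> almanac.anchor(d=2103-07-24)
<== 2103-07-24
==> arith.begin(x=-60)
<== -60
==> almanac.anchor(d=2159-05-06)
<== 2159-05-06
==> almanac.gapto(d=%0)
<== 0
==> arith.raiseby(x=-14)
<== -74
==> almanac.lastday()
<== 2159-05-31
==> almanac.stepdays(n=-181)
<== 2158-12-01
==> almanac.anchor(d=2246-07-26)
<== 2246-07-26


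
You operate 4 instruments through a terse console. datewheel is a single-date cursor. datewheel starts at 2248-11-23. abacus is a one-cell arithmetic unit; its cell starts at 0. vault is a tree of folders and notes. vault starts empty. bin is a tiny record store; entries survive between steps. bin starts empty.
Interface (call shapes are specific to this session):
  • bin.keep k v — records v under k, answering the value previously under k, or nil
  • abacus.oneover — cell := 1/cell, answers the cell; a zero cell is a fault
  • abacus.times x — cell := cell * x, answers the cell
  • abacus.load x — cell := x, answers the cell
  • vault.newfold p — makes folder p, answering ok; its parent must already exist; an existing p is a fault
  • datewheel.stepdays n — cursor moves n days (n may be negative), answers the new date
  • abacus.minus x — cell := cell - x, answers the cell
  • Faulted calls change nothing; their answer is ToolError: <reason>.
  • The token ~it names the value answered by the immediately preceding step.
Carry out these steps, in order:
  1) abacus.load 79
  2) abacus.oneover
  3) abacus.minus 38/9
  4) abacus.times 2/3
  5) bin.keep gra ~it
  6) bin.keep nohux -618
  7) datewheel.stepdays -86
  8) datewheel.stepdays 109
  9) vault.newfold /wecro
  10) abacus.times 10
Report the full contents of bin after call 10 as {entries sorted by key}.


Answer: {gra=-5986/2133, nohux=-618}

Derivation:
$ abacus.load x=79
  79
$ abacus.oneover
  1/79
$ abacus.minus x=38/9
  -2993/711
$ abacus.times x=2/3
  -5986/2133
$ bin.keep k=gra v=~it
  nil
$ bin.keep k=nohux v=-618
  nil
$ datewheel.stepdays n=-86
  2248-08-29
$ datewheel.stepdays n=109
  2248-12-16
$ vault.newfold p=/wecro
  ok
$ abacus.times x=10
  -59860/2133


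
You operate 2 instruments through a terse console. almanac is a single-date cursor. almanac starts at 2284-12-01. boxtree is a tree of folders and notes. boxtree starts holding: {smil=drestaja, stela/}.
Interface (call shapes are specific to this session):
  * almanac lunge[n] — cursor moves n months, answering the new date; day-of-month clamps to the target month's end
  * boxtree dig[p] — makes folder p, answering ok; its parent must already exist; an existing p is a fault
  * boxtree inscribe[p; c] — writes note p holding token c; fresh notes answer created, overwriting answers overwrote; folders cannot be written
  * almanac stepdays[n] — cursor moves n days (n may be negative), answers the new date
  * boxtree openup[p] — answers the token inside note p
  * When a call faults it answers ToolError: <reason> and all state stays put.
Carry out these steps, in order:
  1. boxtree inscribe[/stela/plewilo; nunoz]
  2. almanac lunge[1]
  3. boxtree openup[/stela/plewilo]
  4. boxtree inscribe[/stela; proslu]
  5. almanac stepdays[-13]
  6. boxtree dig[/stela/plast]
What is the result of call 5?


Answer: 2284-12-19

Derivation:
[in] boxtree inscribe p=/stela/plewilo c=nunoz
  created
[in] almanac lunge n=1
  2285-01-01
[in] boxtree openup p=/stela/plewilo
  nunoz
[in] boxtree inscribe p=/stela c=proslu
  ToolError: is a directory
[in] almanac stepdays n=-13
  2284-12-19
[in] boxtree dig p=/stela/plast
  ok


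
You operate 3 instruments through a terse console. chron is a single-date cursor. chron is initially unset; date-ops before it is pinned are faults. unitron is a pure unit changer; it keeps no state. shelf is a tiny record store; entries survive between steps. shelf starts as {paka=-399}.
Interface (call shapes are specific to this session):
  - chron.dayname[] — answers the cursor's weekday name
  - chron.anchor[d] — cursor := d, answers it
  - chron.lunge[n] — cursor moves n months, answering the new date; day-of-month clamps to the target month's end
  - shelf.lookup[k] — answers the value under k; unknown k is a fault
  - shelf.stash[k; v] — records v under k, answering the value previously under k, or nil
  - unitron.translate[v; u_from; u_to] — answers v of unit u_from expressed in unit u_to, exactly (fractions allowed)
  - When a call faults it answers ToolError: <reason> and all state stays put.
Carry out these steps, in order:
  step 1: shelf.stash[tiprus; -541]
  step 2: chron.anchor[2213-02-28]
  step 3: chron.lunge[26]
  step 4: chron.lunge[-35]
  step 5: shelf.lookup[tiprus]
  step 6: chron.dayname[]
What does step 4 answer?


Answer: 2212-05-28

Derivation:
[in] shelf.stash k='tiprus' v='-541'
[out] nil
[in] chron.anchor d='2213-02-28'
[out] 2213-02-28
[in] chron.lunge n='26'
[out] 2215-04-28
[in] chron.lunge n='-35'
[out] 2212-05-28
[in] shelf.lookup k='tiprus'
[out] -541
[in] chron.dayname
[out] Thursday
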